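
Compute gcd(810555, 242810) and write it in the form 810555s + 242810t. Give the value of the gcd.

5

Apply Euclid's algorithm to 810555 and 242810:
810555 = 3·242810 + 82125
242810 = 2·82125 + 78560
82125 = 1·78560 + 3565
78560 = 22·3565 + 130
3565 = 27·130 + 55
130 = 2·55 + 20
55 = 2·20 + 15
20 = 1·15 + 5
15 = 3·5 + 0
gcd(810555, 242810) = 5.
Back-substituting:
5 = 20 − 15
5 = −55 + 3·20
5 = 3·130 − 7·55
5 = −7·3565 + 192·130
5 = 192·78560 − 4231·3565
5 = −4231·82125 + 4423·78560
5 = 4423·242810 − 13077·82125
5 = −13077·810555 + 43654·242810
So 5 = (-13077)·810555 + (43654)·242810.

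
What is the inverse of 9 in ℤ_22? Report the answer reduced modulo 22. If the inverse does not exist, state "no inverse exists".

Run Euclid on (22, 9):
22 = 2·9 + 4
9 = 2·4 + 1
4 = 4·1 + 0
The gcd is 1. Working backward:
1 = 9 − 2·4
1 = −2·22 + 5·9
So 9·5 ≡ 1 (mod 22).

5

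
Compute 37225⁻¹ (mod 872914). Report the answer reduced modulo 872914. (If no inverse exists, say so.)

121141

gcd(872914, 37225) by repeated division:
872914 = 23·37225 + 16739
37225 = 2·16739 + 3747
16739 = 4·3747 + 1751
3747 = 2·1751 + 245
1751 = 7·245 + 36
245 = 6·36 + 29
36 = 1·29 + 7
29 = 4·7 + 1
7 = 7·1 + 0
Since gcd(37225, 872914) = 1, back-substitute to write 1 as a combination:
1 = 29 − 4·7
1 = −4·36 + 5·29
1 = 5·245 − 34·36
1 = −34·1751 + 243·245
1 = 243·3747 − 520·1751
1 = −520·16739 + 2323·3747
1 = 2323·37225 − 5166·16739
1 = −5166·872914 + 121141·37225
So 37225·121141 ≡ 1 (mod 872914).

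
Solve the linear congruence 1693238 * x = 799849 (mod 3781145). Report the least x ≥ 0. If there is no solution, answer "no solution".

783838

First find gcd(1693238, 3781145):
3781145 = 2*1693238 + 394669
1693238 = 4*394669 + 114562
394669 = 3*114562 + 50983
114562 = 2*50983 + 12596
50983 = 4*12596 + 599
12596 = 21*599 + 17
599 = 35*17 + 4
17 = 4*4 + 1
4 = 4*1 + 0
gcd = 1, so a unique solution mod 3781145 exists.
Back-substitute for the Bézout coefficients:
1 = 17 − 4·4
1 = −4·599 + 141·17
1 = 141·12596 − 2965·599
1 = −2965·50983 + 12001·12596
1 = 12001·114562 − 26967·50983
1 = −26967·394669 + 92902·114562
1 = 92902·1693238 − 398575·394669
1 = −398575·3781145 + 890052·1693238
So 1693238·(890052) ≡ 1 (mod 3781145), giving 1693238⁻¹ ≡ 890052.
x ≡ 1693238⁻¹·799849 ≡ 890052·799849 ≡ 783838 (mod 3781145).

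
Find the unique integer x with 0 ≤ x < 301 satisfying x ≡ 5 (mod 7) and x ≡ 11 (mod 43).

Write x = 5 + 7·k. Then 7·k ≡ 11 − 5 ≡ 6 (mod 43).
Need 7⁻¹ mod 43. Extended Euclid on (43, 7):
43 = 6·7 + 1
7 = 7·1 + 0
Back-substitute:
1 = 43 − 6·7
7⁻¹ ≡ 37 (mod 43), so k ≡ 37·6 ≡ 7 (mod 43).
x = 5 + 7·7 = 54.

54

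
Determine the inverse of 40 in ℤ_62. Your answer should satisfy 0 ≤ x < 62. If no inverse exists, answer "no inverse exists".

Compute gcd(40, 62):
62 = 1·40 + 22
40 = 1·22 + 18
22 = 1·18 + 4
18 = 4·4 + 2
4 = 2·2 + 0
gcd(40, 62) = 2 ≠ 1, so 40 has no multiplicative inverse modulo 62.

no inverse exists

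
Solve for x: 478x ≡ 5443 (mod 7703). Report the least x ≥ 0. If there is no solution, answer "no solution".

2058

First find gcd(478, 7703):
7703 = 16*478 + 55
478 = 8*55 + 38
55 = 1*38 + 17
38 = 2*17 + 4
17 = 4*4 + 1
4 = 4*1 + 0
gcd = 1, so a unique solution mod 7703 exists.
Back-substitute for the Bézout coefficients:
1 = 17 − 4·4
1 = −4·38 + 9·17
1 = 9·55 − 13·38
1 = −13·478 + 113·55
1 = 113·7703 − 1821·478
So 478·(-1821) ≡ 1 (mod 7703), giving 478⁻¹ ≡ 5882.
x ≡ 478⁻¹·5443 ≡ 5882·5443 ≡ 2058 (mod 7703).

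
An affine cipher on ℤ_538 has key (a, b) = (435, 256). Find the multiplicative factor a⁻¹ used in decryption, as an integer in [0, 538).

gcd(538, 435) by repeated division:
538 = 1*435 + 103
435 = 4*103 + 23
103 = 4*23 + 11
23 = 2*11 + 1
11 = 11*1 + 0
Since gcd(435, 538) = 1, back-substitute to write 1 as a combination:
1 = 23 − 2·11
1 = −2·103 + 9·23
1 = 9·435 − 38·103
1 = −38·538 + 47·435
So 435·47 ≡ 1 (mod 538).

47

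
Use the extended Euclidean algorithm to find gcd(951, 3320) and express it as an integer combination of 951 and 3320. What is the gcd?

1

Repeated division:
3320 = 3·951 + 467
951 = 2·467 + 17
467 = 27·17 + 8
17 = 2·8 + 1
8 = 8·1 + 0
gcd(951, 3320) = 1.
Express as a combination:
1 = 17 − 2·8
1 = −2·467 + 55·17
1 = 55·951 − 112·467
1 = −112·3320 + 391·951
So 1 = (-112)·3320 + (391)·951.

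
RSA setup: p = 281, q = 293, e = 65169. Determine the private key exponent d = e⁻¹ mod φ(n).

39409

φ(n) = (p−1)(q−1) = 280·292 = 81760.
Need d with 65169·d ≡ 1 (mod 81760). Apply the extended Euclidean algorithm:
81760 = 1·65169 + 16591
65169 = 3·16591 + 15396
16591 = 1·15396 + 1195
15396 = 12·1195 + 1056
1195 = 1·1056 + 139
1056 = 7·139 + 83
139 = 1·83 + 56
83 = 1·56 + 27
56 = 2·27 + 2
27 = 13·2 + 1
2 = 2·1 + 0
Back-substitute:
1 = 27 − 13·2
1 = −13·56 + 27·27
1 = 27·83 − 40·56
1 = −40·139 + 67·83
1 = 67·1056 − 509·139
1 = −509·1195 + 576·1056
1 = 576·15396 − 7421·1195
1 = −7421·16591 + 7997·15396
1 = 7997·65169 − 31412·16591
1 = −31412·81760 + 39409·65169
So 65169·39409 ≡ 1 (mod 81760), hence d = 39409.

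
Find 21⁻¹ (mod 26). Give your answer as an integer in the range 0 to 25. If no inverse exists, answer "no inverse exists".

Apply the Euclidean algorithm to 26 and 21:
26 = 1*21 + 5
21 = 4*5 + 1
5 = 5*1 + 0
gcd = 1, so the inverse exists. Back-substitute:
1 = 21 − 4·5
1 = −4·26 + 5·21
So 21·5 ≡ 1 (mod 26).

5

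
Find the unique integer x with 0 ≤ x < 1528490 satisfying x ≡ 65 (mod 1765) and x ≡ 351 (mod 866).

Write x = 65 + 1765·k. Then 1765·k ≡ 351 − 65 ≡ 286 (mod 866).
Need 1765⁻¹ mod 866. Extended Euclid on (866, 33):
866 = 26*33 + 8
33 = 4*8 + 1
8 = 8*1 + 0
Back-substitute:
1 = 33 − 4·8
1 = −4·866 + 105·33
1765⁻¹ ≡ 105 (mod 866), so k ≡ 105·286 ≡ 586 (mod 866).
x = 65 + 1765·586 = 1034355.

1034355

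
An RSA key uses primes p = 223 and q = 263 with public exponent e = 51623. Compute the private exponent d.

19883

φ(n) = (p−1)(q−1) = 222·262 = 58164.
Need d with 51623·d ≡ 1 (mod 58164). Apply the extended Euclidean algorithm:
58164 = 1·51623 + 6541
51623 = 7·6541 + 5836
6541 = 1·5836 + 705
5836 = 8·705 + 196
705 = 3·196 + 117
196 = 1·117 + 79
117 = 1·79 + 38
79 = 2·38 + 3
38 = 12·3 + 2
3 = 1·2 + 1
2 = 2·1 + 0
Back-substitute:
1 = 3 − 2
1 = −38 + 13·3
1 = 13·79 − 27·38
1 = −27·117 + 40·79
1 = 40·196 − 67·117
1 = −67·705 + 241·196
1 = 241·5836 − 1995·705
1 = −1995·6541 + 2236·5836
1 = 2236·51623 − 17647·6541
1 = −17647·58164 + 19883·51623
So 51623·19883 ≡ 1 (mod 58164), hence d = 19883.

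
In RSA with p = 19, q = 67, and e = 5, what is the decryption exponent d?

φ(n) = (p−1)(q−1) = 18·66 = 1188.
Need d with 5·d ≡ 1 (mod 1188). Apply the extended Euclidean algorithm:
1188 = 237·5 + 3
5 = 1·3 + 2
3 = 1·2 + 1
2 = 2·1 + 0
Back-substitute:
1 = 3 − 2
1 = −5 + 2·3
1 = 2·1188 − 475·5
So 5·(-475) ≡ 1 (mod 1188), hence d ≡ -475 ≡ 713 (mod 1188).

713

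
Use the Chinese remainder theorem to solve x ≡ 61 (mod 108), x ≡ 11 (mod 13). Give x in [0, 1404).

817

Write x = 61 + 108·k. Then 108·k ≡ 11 − 61 ≡ 2 (mod 13).
Need 108⁻¹ mod 13. Extended Euclid on (13, 4):
13 = 3*4 + 1
4 = 4*1 + 0
Back-substitute:
1 = 13 − 3·4
108⁻¹ ≡ 10 (mod 13), so k ≡ 10·2 ≡ 7 (mod 13).
x = 61 + 108·7 = 817.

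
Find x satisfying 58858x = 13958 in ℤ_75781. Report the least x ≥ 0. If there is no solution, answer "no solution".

3595

First find gcd(58858, 75781):
75781 = 1·58858 + 16923
58858 = 3·16923 + 8089
16923 = 2·8089 + 745
8089 = 10·745 + 639
745 = 1·639 + 106
639 = 6·106 + 3
106 = 35·3 + 1
3 = 3·1 + 0
gcd = 1, so a unique solution mod 75781 exists.
Back-substitute for the Bézout coefficients:
1 = 106 − 35·3
1 = −35·639 + 211·106
1 = 211·745 − 246·639
1 = −246·8089 + 2671·745
1 = 2671·16923 − 5588·8089
1 = −5588·58858 + 19435·16923
1 = 19435·75781 − 25023·58858
So 58858·(-25023) ≡ 1 (mod 75781), giving 58858⁻¹ ≡ 50758.
x ≡ 58858⁻¹·13958 ≡ 50758·13958 ≡ 3595 (mod 75781).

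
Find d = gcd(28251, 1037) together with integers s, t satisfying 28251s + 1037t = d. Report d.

Repeated division:
28251 = 27·1037 + 252
1037 = 4·252 + 29
252 = 8·29 + 20
29 = 1·20 + 9
20 = 2·9 + 2
9 = 4·2 + 1
2 = 2·1 + 0
gcd(28251, 1037) = 1.
Working backward:
1 = 9 − 4·2
1 = −4·20 + 9·9
1 = 9·29 − 13·20
1 = −13·252 + 113·29
1 = 113·1037 − 465·252
1 = −465·28251 + 12668·1037
So 1 = (-465)·28251 + (12668)·1037.

1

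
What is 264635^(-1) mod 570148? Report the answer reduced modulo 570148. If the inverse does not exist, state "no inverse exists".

40155

Extended Euclidean algorithm:
570148 = 2·264635 + 40878
264635 = 6·40878 + 19367
40878 = 2·19367 + 2144
19367 = 9·2144 + 71
2144 = 30·71 + 14
71 = 5·14 + 1
14 = 14·1 + 0
gcd = 1, so the inverse exists. Back-substitute:
1 = 71 − 5·14
1 = −5·2144 + 151·71
1 = 151·19367 − 1364·2144
1 = −1364·40878 + 2879·19367
1 = 2879·264635 − 18638·40878
1 = −18638·570148 + 40155·264635
So 264635·40155 ≡ 1 (mod 570148).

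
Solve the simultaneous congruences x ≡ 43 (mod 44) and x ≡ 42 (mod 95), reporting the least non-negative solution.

Write x = 43 + 44·k. Then 44·k ≡ 42 − 43 ≡ 94 (mod 95).
Need 44⁻¹ mod 95. Extended Euclid on (95, 44):
95 = 2×44 + 7
44 = 6×7 + 2
7 = 3×2 + 1
2 = 2×1 + 0
Back-substitute:
1 = 7 − 3·2
1 = −3·44 + 19·7
1 = 19·95 − 41·44
44⁻¹ ≡ 54 (mod 95), so k ≡ 54·94 ≡ 41 (mod 95).
x = 43 + 44·41 = 1847.

1847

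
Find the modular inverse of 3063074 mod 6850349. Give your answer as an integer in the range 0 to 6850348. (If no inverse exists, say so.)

Extended Euclidean algorithm:
6850349 = 2*3063074 + 724201
3063074 = 4*724201 + 166270
724201 = 4*166270 + 59121
166270 = 2*59121 + 48028
59121 = 1*48028 + 11093
48028 = 4*11093 + 3656
11093 = 3*3656 + 125
3656 = 29*125 + 31
125 = 4*31 + 1
31 = 31*1 + 0
Since gcd(3063074, 6850349) = 1, back-substitute to write 1 as a combination:
1 = 125 − 4·31
1 = −4·3656 + 117·125
1 = 117·11093 − 355·3656
1 = −355·48028 + 1537·11093
1 = 1537·59121 − 1892·48028
1 = −1892·166270 + 5321·59121
1 = 5321·724201 − 23176·166270
1 = −23176·3063074 + 98025·724201
1 = 98025·6850349 − 219226·3063074
So 3063074·(-219226) ≡ 1 (mod 6850349), and -219226 ≡ 6631123 (mod 6850349).

6631123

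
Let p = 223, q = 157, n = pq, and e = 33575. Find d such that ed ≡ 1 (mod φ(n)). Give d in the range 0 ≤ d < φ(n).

6815

φ(n) = (p−1)(q−1) = 222·156 = 34632.
Need d with 33575·d ≡ 1 (mod 34632). Apply the extended Euclidean algorithm:
34632 = 1×33575 + 1057
33575 = 31×1057 + 808
1057 = 1×808 + 249
808 = 3×249 + 61
249 = 4×61 + 5
61 = 12×5 + 1
5 = 5×1 + 0
Back-substitute:
1 = 61 − 12·5
1 = −12·249 + 49·61
1 = 49·808 − 159·249
1 = −159·1057 + 208·808
1 = 208·33575 − 6607·1057
1 = −6607·34632 + 6815·33575
So 33575·6815 ≡ 1 (mod 34632), hence d = 6815.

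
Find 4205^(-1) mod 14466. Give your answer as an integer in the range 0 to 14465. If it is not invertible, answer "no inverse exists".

719

Apply the Euclidean algorithm to 14466 and 4205:
14466 = 3*4205 + 1851
4205 = 2*1851 + 503
1851 = 3*503 + 342
503 = 1*342 + 161
342 = 2*161 + 20
161 = 8*20 + 1
20 = 20*1 + 0
Since gcd(4205, 14466) = 1, back-substitute to write 1 as a combination:
1 = 161 − 8·20
1 = −8·342 + 17·161
1 = 17·503 − 25·342
1 = −25·1851 + 92·503
1 = 92·4205 − 209·1851
1 = −209·14466 + 719·4205
So 4205·719 ≡ 1 (mod 14466).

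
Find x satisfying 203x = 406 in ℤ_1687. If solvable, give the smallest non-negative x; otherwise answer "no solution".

2

First find gcd(203, 1687):
1687 = 8*203 + 63
203 = 3*63 + 14
63 = 4*14 + 7
14 = 2*7 + 0
gcd = 7 and 7 | 406, so solutions exist. Divide through by 7: 29x ≡ 58 (mod 241).
Now find 29⁻¹ mod 241:
241 = 8·29 + 9
29 = 3·9 + 2
9 = 4·2 + 1
2 = 2·1 + 0
Back-substitute:
1 = 9 − 4·2
1 = −4·29 + 13·9
1 = 13·241 − 108·29
So 29·(-108) ≡ 1 (mod 241), i.e. 29⁻¹ ≡ 133.
Then x ≡ 133·58 ≡ 2 (mod 241); the smallest non-negative solution is x = 2.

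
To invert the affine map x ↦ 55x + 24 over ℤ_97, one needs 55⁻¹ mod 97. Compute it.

30

gcd(97, 55) by repeated division:
97 = 1×55 + 42
55 = 1×42 + 13
42 = 3×13 + 3
13 = 4×3 + 1
3 = 3×1 + 0
The gcd is 1. Working backward:
1 = 13 − 4·3
1 = −4·42 + 13·13
1 = 13·55 − 17·42
1 = −17·97 + 30·55
So 55·30 ≡ 1 (mod 97).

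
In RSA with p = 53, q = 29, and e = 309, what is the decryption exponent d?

589

φ(n) = (p−1)(q−1) = 52·28 = 1456.
Need d with 309·d ≡ 1 (mod 1456). Apply the extended Euclidean algorithm:
1456 = 4·309 + 220
309 = 1·220 + 89
220 = 2·89 + 42
89 = 2·42 + 5
42 = 8·5 + 2
5 = 2·2 + 1
2 = 2·1 + 0
Back-substitute:
1 = 5 − 2·2
1 = −2·42 + 17·5
1 = 17·89 − 36·42
1 = −36·220 + 89·89
1 = 89·309 − 125·220
1 = −125·1456 + 589·309
So 309·589 ≡ 1 (mod 1456), hence d = 589.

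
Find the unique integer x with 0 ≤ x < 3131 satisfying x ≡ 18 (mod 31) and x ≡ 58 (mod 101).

2684

Write x = 18 + 31·k. Then 31·k ≡ 58 − 18 ≡ 40 (mod 101).
Need 31⁻¹ mod 101. Extended Euclid on (101, 31):
101 = 3*31 + 8
31 = 3*8 + 7
8 = 1*7 + 1
7 = 7*1 + 0
Back-substitute:
1 = 8 − 7
1 = −31 + 4·8
1 = 4·101 − 13·31
31⁻¹ ≡ 88 (mod 101), so k ≡ 88·40 ≡ 86 (mod 101).
x = 18 + 31·86 = 2684.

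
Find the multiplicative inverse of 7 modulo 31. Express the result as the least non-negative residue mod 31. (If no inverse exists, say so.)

gcd(31, 7) by repeated division:
31 = 4*7 + 3
7 = 2*3 + 1
3 = 3*1 + 0
The gcd is 1. Working backward:
1 = 7 − 2·3
1 = −2·31 + 9·7
So 7·9 ≡ 1 (mod 31).

9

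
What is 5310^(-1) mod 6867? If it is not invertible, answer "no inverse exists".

Euclidean algorithm on 6867, 5310:
6867 = 1*5310 + 1557
5310 = 3*1557 + 639
1557 = 2*639 + 279
639 = 2*279 + 81
279 = 3*81 + 36
81 = 2*36 + 9
36 = 4*9 + 0
The gcd is 9, not 1, hence no inverse exists.

no inverse exists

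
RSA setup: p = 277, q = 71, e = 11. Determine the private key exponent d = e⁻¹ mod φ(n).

φ(n) = (p−1)(q−1) = 276·70 = 19320.
Need d with 11·d ≡ 1 (mod 19320). Apply the extended Euclidean algorithm:
19320 = 1756·11 + 4
11 = 2·4 + 3
4 = 1·3 + 1
3 = 3·1 + 0
Back-substitute:
1 = 4 − 3
1 = −11 + 3·4
1 = 3·19320 − 5269·11
So 11·(-5269) ≡ 1 (mod 19320), hence d ≡ -5269 ≡ 14051 (mod 19320).

14051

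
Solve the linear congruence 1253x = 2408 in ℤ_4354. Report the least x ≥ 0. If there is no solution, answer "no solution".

544

First find gcd(1253, 4354):
4354 = 3·1253 + 595
1253 = 2·595 + 63
595 = 9·63 + 28
63 = 2·28 + 7
28 = 4·7 + 0
gcd = 7 and 7 | 2408, so solutions exist. Divide through by 7: 179x ≡ 344 (mod 622).
Now find 179⁻¹ mod 622:
622 = 3·179 + 85
179 = 2·85 + 9
85 = 9·9 + 4
9 = 2·4 + 1
4 = 4·1 + 0
Back-substitute:
1 = 9 − 2·4
1 = −2·85 + 19·9
1 = 19·179 − 40·85
1 = −40·622 + 139·179
So 179⁻¹ ≡ 139 (mod 622).
Then x ≡ 139·344 ≡ 544 (mod 622); the smallest non-negative solution is x = 544.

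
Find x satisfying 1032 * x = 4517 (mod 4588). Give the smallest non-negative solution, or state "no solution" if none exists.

gcd(1032, 4588):
4588 = 4×1032 + 460
1032 = 2×460 + 112
460 = 4×112 + 12
112 = 9×12 + 4
12 = 3×4 + 0
gcd = 4, but 4 ∤ 4517, so the congruence has no solution.

no solution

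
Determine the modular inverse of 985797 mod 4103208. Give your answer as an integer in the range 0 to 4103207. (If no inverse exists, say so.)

Compute gcd(985797, 4103208):
4103208 = 4×985797 + 160020
985797 = 6×160020 + 25677
160020 = 6×25677 + 5958
25677 = 4×5958 + 1845
5958 = 3×1845 + 423
1845 = 4×423 + 153
423 = 2×153 + 117
153 = 1×117 + 36
117 = 3×36 + 9
36 = 4×9 + 0
Since gcd = 9 > 1, 985797 is not a unit mod 4103208.

no inverse exists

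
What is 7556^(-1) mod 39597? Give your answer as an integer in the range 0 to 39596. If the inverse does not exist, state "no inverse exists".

Extended Euclidean algorithm:
39597 = 5·7556 + 1817
7556 = 4·1817 + 288
1817 = 6·288 + 89
288 = 3·89 + 21
89 = 4·21 + 5
21 = 4·5 + 1
5 = 5·1 + 0
The gcd is 1. Working backward:
1 = 21 − 4·5
1 = −4·89 + 17·21
1 = 17·288 − 55·89
1 = −55·1817 + 347·288
1 = 347·7556 − 1443·1817
1 = −1443·39597 + 7562·7556
So 7556·7562 ≡ 1 (mod 39597).

7562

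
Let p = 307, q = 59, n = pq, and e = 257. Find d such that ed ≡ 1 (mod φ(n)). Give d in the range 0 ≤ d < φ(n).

9461

φ(n) = (p−1)(q−1) = 306·58 = 17748.
Need d with 257·d ≡ 1 (mod 17748). Apply the extended Euclidean algorithm:
17748 = 69·257 + 15
257 = 17·15 + 2
15 = 7·2 + 1
2 = 2·1 + 0
Back-substitute:
1 = 15 − 7·2
1 = −7·257 + 120·15
1 = 120·17748 − 8287·257
So 257·(-8287) ≡ 1 (mod 17748), hence d ≡ -8287 ≡ 9461 (mod 17748).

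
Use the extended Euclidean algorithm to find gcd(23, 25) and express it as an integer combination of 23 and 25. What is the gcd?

1

Repeated division:
25 = 1·23 + 2
23 = 11·2 + 1
2 = 2·1 + 0
gcd(23, 25) = 1.
Express as a combination:
1 = 23 − 11·2
1 = −11·25 + 12·23
So 1 = (-11)·25 + (12)·23.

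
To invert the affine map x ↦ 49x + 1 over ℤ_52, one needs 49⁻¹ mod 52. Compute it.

17

gcd(52, 49) by repeated division:
52 = 1×49 + 3
49 = 16×3 + 1
3 = 3×1 + 0
gcd = 1, so the inverse exists. Back-substitute:
1 = 49 − 16·3
1 = −16·52 + 17·49
So 49·17 ≡ 1 (mod 52).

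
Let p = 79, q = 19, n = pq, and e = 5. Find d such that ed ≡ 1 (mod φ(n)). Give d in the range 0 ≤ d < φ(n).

281

φ(n) = (p−1)(q−1) = 78·18 = 1404.
Need d with 5·d ≡ 1 (mod 1404). Apply the extended Euclidean algorithm:
1404 = 280·5 + 4
5 = 1·4 + 1
4 = 4·1 + 0
Back-substitute:
1 = 5 − 4
1 = −1404 + 281·5
So 5·281 ≡ 1 (mod 1404), hence d = 281.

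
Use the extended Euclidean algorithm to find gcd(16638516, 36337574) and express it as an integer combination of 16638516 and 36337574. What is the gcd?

Apply Euclid's algorithm to 36337574 and 16638516:
36337574 = 2·16638516 + 3060542
16638516 = 5·3060542 + 1335806
3060542 = 2·1335806 + 388930
1335806 = 3·388930 + 169016
388930 = 2·169016 + 50898
169016 = 3·50898 + 16322
50898 = 3·16322 + 1932
16322 = 8·1932 + 866
1932 = 2·866 + 200
866 = 4·200 + 66
200 = 3·66 + 2
66 = 33·2 + 0
gcd(16638516, 36337574) = 2.
Working backward:
2 = 200 − 3·66
2 = −3·866 + 13·200
2 = 13·1932 − 29·866
2 = −29·16322 + 245·1932
2 = 245·50898 − 764·16322
2 = −764·169016 + 2537·50898
2 = 2537·388930 − 5838·169016
2 = −5838·1335806 + 20051·388930
2 = 20051·3060542 − 45940·1335806
2 = −45940·16638516 + 249751·3060542
2 = 249751·36337574 − 545442·16638516
So 2 = (249751)·36337574 + (-545442)·16638516.

2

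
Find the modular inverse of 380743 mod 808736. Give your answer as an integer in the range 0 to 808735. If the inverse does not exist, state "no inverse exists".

742103

Extended Euclidean algorithm:
808736 = 2·380743 + 47250
380743 = 8·47250 + 2743
47250 = 17·2743 + 619
2743 = 4·619 + 267
619 = 2·267 + 85
267 = 3·85 + 12
85 = 7·12 + 1
12 = 12·1 + 0
Since gcd(380743, 808736) = 1, back-substitute to write 1 as a combination:
1 = 85 − 7·12
1 = −7·267 + 22·85
1 = 22·619 − 51·267
1 = −51·2743 + 226·619
1 = 226·47250 − 3893·2743
1 = −3893·380743 + 31370·47250
1 = 31370·808736 − 66633·380743
Thus 380743·(-66633) ≡ 1 (mod 808736); reducing, -66633 mod 808736 = 742103.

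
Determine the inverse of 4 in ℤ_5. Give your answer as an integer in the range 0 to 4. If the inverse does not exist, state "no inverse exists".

4

gcd(5, 4) by repeated division:
5 = 1*4 + 1
4 = 4*1 + 0
Since gcd(4, 5) = 1, back-substitute to write 1 as a combination:
1 = 5 − 4
Thus 4·(-1) ≡ 1 (mod 5); reducing, -1 mod 5 = 4.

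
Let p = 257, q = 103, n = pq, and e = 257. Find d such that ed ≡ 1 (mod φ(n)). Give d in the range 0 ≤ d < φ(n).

φ(n) = (p−1)(q−1) = 256·102 = 26112.
Need d with 257·d ≡ 1 (mod 26112). Apply the extended Euclidean algorithm:
26112 = 101·257 + 155
257 = 1·155 + 102
155 = 1·102 + 53
102 = 1·53 + 49
53 = 1·49 + 4
49 = 12·4 + 1
4 = 4·1 + 0
Back-substitute:
1 = 49 − 12·4
1 = −12·53 + 13·49
1 = 13·102 − 25·53
1 = −25·155 + 38·102
1 = 38·257 − 63·155
1 = −63·26112 + 6401·257
So 257·6401 ≡ 1 (mod 26112), hence d = 6401.

6401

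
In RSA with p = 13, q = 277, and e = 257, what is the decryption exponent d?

2513

φ(n) = (p−1)(q−1) = 12·276 = 3312.
Need d with 257·d ≡ 1 (mod 3312). Apply the extended Euclidean algorithm:
3312 = 12×257 + 228
257 = 1×228 + 29
228 = 7×29 + 25
29 = 1×25 + 4
25 = 6×4 + 1
4 = 4×1 + 0
Back-substitute:
1 = 25 − 6·4
1 = −6·29 + 7·25
1 = 7·228 − 55·29
1 = −55·257 + 62·228
1 = 62·3312 − 799·257
So 257·(-799) ≡ 1 (mod 3312), hence d ≡ -799 ≡ 2513 (mod 3312).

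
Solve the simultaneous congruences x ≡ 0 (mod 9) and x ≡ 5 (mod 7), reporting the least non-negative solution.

54

Write x = 0 + 9·k. Then 9·k ≡ 5 − 0 ≡ 5 (mod 7).
Need 9⁻¹ mod 7. Extended Euclid on (7, 2):
7 = 3·2 + 1
2 = 2·1 + 0
Back-substitute:
1 = 7 − 3·2
9⁻¹ ≡ 4 (mod 7), so k ≡ 4·5 ≡ 6 (mod 7).
x = 0 + 9·6 = 54.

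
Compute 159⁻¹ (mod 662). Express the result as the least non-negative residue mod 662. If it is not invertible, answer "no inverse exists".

Extended Euclidean algorithm:
662 = 4·159 + 26
159 = 6·26 + 3
26 = 8·3 + 2
3 = 1·2 + 1
2 = 2·1 + 0
The gcd is 1. Working backward:
1 = 3 − 2
1 = −26 + 9·3
1 = 9·159 − 55·26
1 = −55·662 + 229·159
So 159·229 ≡ 1 (mod 662).

229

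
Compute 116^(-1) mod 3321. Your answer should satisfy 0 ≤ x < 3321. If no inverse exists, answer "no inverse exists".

gcd(3321, 116) by repeated division:
3321 = 28*116 + 73
116 = 1*73 + 43
73 = 1*43 + 30
43 = 1*30 + 13
30 = 2*13 + 4
13 = 3*4 + 1
4 = 4*1 + 0
gcd = 1, so the inverse exists. Back-substitute:
1 = 13 − 3·4
1 = −3·30 + 7·13
1 = 7·43 − 10·30
1 = −10·73 + 17·43
1 = 17·116 − 27·73
1 = −27·3321 + 773·116
So 116·773 ≡ 1 (mod 3321).

773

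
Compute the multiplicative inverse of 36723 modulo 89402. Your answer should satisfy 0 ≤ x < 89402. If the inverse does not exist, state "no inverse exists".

Apply the Euclidean algorithm to 89402 and 36723:
89402 = 2·36723 + 15956
36723 = 2·15956 + 4811
15956 = 3·4811 + 1523
4811 = 3·1523 + 242
1523 = 6·242 + 71
242 = 3·71 + 29
71 = 2·29 + 13
29 = 2·13 + 3
13 = 4·3 + 1
3 = 3·1 + 0
gcd = 1, so the inverse exists. Back-substitute:
1 = 13 − 4·3
1 = −4·29 + 9·13
1 = 9·71 − 22·29
1 = −22·242 + 75·71
1 = 75·1523 − 472·242
1 = −472·4811 + 1491·1523
1 = 1491·15956 − 4945·4811
1 = −4945·36723 + 11381·15956
1 = 11381·89402 − 27707·36723
Hence 36723⁻¹ ≡ -27707 ≡ 61695 (mod 89402).

61695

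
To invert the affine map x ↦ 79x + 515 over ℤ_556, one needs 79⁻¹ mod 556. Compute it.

183

gcd(556, 79) by repeated division:
556 = 7·79 + 3
79 = 26·3 + 1
3 = 3·1 + 0
Since gcd(79, 556) = 1, back-substitute to write 1 as a combination:
1 = 79 − 26·3
1 = −26·556 + 183·79
So 79·183 ≡ 1 (mod 556).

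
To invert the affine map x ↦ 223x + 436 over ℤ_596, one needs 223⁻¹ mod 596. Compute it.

gcd(596, 223) by repeated division:
596 = 2×223 + 150
223 = 1×150 + 73
150 = 2×73 + 4
73 = 18×4 + 1
4 = 4×1 + 0
The gcd is 1. Working backward:
1 = 73 − 18·4
1 = −18·150 + 37·73
1 = 37·223 − 55·150
1 = −55·596 + 147·223
So 223·147 ≡ 1 (mod 596).

147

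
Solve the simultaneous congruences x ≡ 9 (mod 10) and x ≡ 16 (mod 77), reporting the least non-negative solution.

Write x = 9 + 10·k. Then 10·k ≡ 16 − 9 ≡ 7 (mod 77).
Need 10⁻¹ mod 77. Extended Euclid on (77, 10):
77 = 7×10 + 7
10 = 1×7 + 3
7 = 2×3 + 1
3 = 3×1 + 0
Back-substitute:
1 = 7 − 2·3
1 = −2·10 + 3·7
1 = 3·77 − 23·10
10⁻¹ ≡ 54 (mod 77), so k ≡ 54·7 ≡ 70 (mod 77).
x = 9 + 10·70 = 709.

709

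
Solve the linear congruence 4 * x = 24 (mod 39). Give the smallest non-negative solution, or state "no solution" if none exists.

6

First find gcd(4, 39):
39 = 9*4 + 3
4 = 1*3 + 1
3 = 3*1 + 0
gcd = 1, so a unique solution mod 39 exists.
Back-substitute for the Bézout coefficients:
1 = 4 − 3
1 = −39 + 10·4
So 4·(10) ≡ 1 (mod 39), giving 4⁻¹ ≡ 10.
x ≡ 4⁻¹·24 ≡ 10·24 ≡ 6 (mod 39).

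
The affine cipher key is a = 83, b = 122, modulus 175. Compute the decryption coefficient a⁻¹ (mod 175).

97

gcd(175, 83) by repeated division:
175 = 2·83 + 9
83 = 9·9 + 2
9 = 4·2 + 1
2 = 2·1 + 0
The gcd is 1. Working backward:
1 = 9 − 4·2
1 = −4·83 + 37·9
1 = 37·175 − 78·83
So 83·(-78) ≡ 1 (mod 175), and -78 ≡ 97 (mod 175).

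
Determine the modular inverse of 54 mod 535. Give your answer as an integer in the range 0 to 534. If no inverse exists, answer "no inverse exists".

109

gcd(535, 54) by repeated division:
535 = 9×54 + 49
54 = 1×49 + 5
49 = 9×5 + 4
5 = 1×4 + 1
4 = 4×1 + 0
gcd = 1, so the inverse exists. Back-substitute:
1 = 5 − 4
1 = −49 + 10·5
1 = 10·54 − 11·49
1 = −11·535 + 109·54
So 54·109 ≡ 1 (mod 535).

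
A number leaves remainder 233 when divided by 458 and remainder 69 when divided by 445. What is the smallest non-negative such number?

104199

Write x = 233 + 458·k. Then 458·k ≡ 69 − 233 ≡ 281 (mod 445).
Need 458⁻¹ mod 445. Extended Euclid on (445, 13):
445 = 34×13 + 3
13 = 4×3 + 1
3 = 3×1 + 0
Back-substitute:
1 = 13 − 4·3
1 = −4·445 + 137·13
458⁻¹ ≡ 137 (mod 445), so k ≡ 137·281 ≡ 227 (mod 445).
x = 233 + 458·227 = 104199.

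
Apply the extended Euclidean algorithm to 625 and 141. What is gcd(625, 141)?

1

Apply Euclid's algorithm to 625 and 141:
625 = 4*141 + 61
141 = 2*61 + 19
61 = 3*19 + 4
19 = 4*4 + 3
4 = 1*3 + 1
3 = 3*1 + 0
gcd(625, 141) = 1.
Express as a combination:
1 = 4 − 3
1 = −19 + 5·4
1 = 5·61 − 16·19
1 = −16·141 + 37·61
1 = 37·625 − 164·141
So 1 = (37)·625 + (-164)·141.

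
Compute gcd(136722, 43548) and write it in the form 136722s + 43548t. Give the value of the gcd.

6

Euclidean algorithm:
136722 = 3×43548 + 6078
43548 = 7×6078 + 1002
6078 = 6×1002 + 66
1002 = 15×66 + 12
66 = 5×12 + 6
12 = 2×6 + 0
gcd(136722, 43548) = 6.
Back-substituting:
6 = 66 − 5·12
6 = −5·1002 + 76·66
6 = 76·6078 − 461·1002
6 = −461·43548 + 3303·6078
6 = 3303·136722 − 10370·43548
So 6 = (3303)·136722 + (-10370)·43548.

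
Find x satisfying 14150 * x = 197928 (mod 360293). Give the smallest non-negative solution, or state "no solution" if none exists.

First find gcd(14150, 360293):
360293 = 25*14150 + 6543
14150 = 2*6543 + 1064
6543 = 6*1064 + 159
1064 = 6*159 + 110
159 = 1*110 + 49
110 = 2*49 + 12
49 = 4*12 + 1
12 = 12*1 + 0
gcd = 1, so a unique solution mod 360293 exists.
Back-substitute for the Bézout coefficients:
1 = 49 − 4·12
1 = −4·110 + 9·49
1 = 9·159 − 13·110
1 = −13·1064 + 87·159
1 = 87·6543 − 535·1064
1 = −535·14150 + 1157·6543
1 = 1157·360293 − 29460·14150
So 14150·(-29460) ≡ 1 (mod 360293), giving 14150⁻¹ ≡ 330833.
x ≡ 14150⁻¹·197928 ≡ 330833·197928 ≡ 23032 (mod 360293).

23032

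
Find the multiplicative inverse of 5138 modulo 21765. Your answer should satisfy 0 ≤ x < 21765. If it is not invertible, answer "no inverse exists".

Run Euclid on (21765, 5138):
21765 = 4*5138 + 1213
5138 = 4*1213 + 286
1213 = 4*286 + 69
286 = 4*69 + 10
69 = 6*10 + 9
10 = 1*9 + 1
9 = 9*1 + 0
Since gcd(5138, 21765) = 1, back-substitute to write 1 as a combination:
1 = 10 − 9
1 = −69 + 7·10
1 = 7·286 − 29·69
1 = −29·1213 + 123·286
1 = 123·5138 − 521·1213
1 = −521·21765 + 2207·5138
So 5138·2207 ≡ 1 (mod 21765).

2207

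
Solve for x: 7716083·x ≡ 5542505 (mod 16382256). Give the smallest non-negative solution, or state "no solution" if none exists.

2498563

First find gcd(7716083, 16382256):
16382256 = 2*7716083 + 950090
7716083 = 8*950090 + 115363
950090 = 8*115363 + 27186
115363 = 4*27186 + 6619
27186 = 4*6619 + 710
6619 = 9*710 + 229
710 = 3*229 + 23
229 = 9*23 + 22
23 = 1*22 + 1
22 = 22*1 + 0
gcd = 1, so a unique solution mod 16382256 exists.
Back-substitute for the Bézout coefficients:
1 = 23 − 22
1 = −229 + 10·23
1 = 10·710 − 31·229
1 = −31·6619 + 289·710
1 = 289·27186 − 1187·6619
1 = −1187·115363 + 5037·27186
1 = 5037·950090 − 41483·115363
1 = −41483·7716083 + 336901·950090
1 = 336901·16382256 − 715285·7716083
So 7716083·(-715285) ≡ 1 (mod 16382256), giving 7716083⁻¹ ≡ 15666971.
x ≡ 7716083⁻¹·5542505 ≡ 15666971·5542505 ≡ 2498563 (mod 16382256).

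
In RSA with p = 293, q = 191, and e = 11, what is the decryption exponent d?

φ(n) = (p−1)(q−1) = 292·190 = 55480.
Need d with 11·d ≡ 1 (mod 55480). Apply the extended Euclidean algorithm:
55480 = 5043*11 + 7
11 = 1*7 + 4
7 = 1*4 + 3
4 = 1*3 + 1
3 = 3*1 + 0
Back-substitute:
1 = 4 − 3
1 = −7 + 2·4
1 = 2·11 − 3·7
1 = −3·55480 + 15131·11
So 11·15131 ≡ 1 (mod 55480), hence d = 15131.

15131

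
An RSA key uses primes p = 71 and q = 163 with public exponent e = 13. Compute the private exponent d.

2617

φ(n) = (p−1)(q−1) = 70·162 = 11340.
Need d with 13·d ≡ 1 (mod 11340). Apply the extended Euclidean algorithm:
11340 = 872*13 + 4
13 = 3*4 + 1
4 = 4*1 + 0
Back-substitute:
1 = 13 − 3·4
1 = −3·11340 + 2617·13
So 13·2617 ≡ 1 (mod 11340), hence d = 2617.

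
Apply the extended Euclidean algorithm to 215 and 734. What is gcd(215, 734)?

Euclidean algorithm:
734 = 3·215 + 89
215 = 2·89 + 37
89 = 2·37 + 15
37 = 2·15 + 7
15 = 2·7 + 1
7 = 7·1 + 0
gcd(215, 734) = 1.
Back-substituting:
1 = 15 − 2·7
1 = −2·37 + 5·15
1 = 5·89 − 12·37
1 = −12·215 + 29·89
1 = 29·734 − 99·215
So 1 = (29)·734 + (-99)·215.

1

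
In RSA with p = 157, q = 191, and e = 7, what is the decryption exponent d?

φ(n) = (p−1)(q−1) = 156·190 = 29640.
Need d with 7·d ≡ 1 (mod 29640). Apply the extended Euclidean algorithm:
29640 = 4234·7 + 2
7 = 3·2 + 1
2 = 2·1 + 0
Back-substitute:
1 = 7 − 3·2
1 = −3·29640 + 12703·7
So 7·12703 ≡ 1 (mod 29640), hence d = 12703.

12703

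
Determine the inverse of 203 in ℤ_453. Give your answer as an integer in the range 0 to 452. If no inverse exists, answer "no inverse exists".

212

Apply the Euclidean algorithm to 453 and 203:
453 = 2·203 + 47
203 = 4·47 + 15
47 = 3·15 + 2
15 = 7·2 + 1
2 = 2·1 + 0
The gcd is 1. Working backward:
1 = 15 − 7·2
1 = −7·47 + 22·15
1 = 22·203 − 95·47
1 = −95·453 + 212·203
So 203·212 ≡ 1 (mod 453).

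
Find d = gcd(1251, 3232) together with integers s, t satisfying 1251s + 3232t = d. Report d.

Euclidean algorithm:
3232 = 2*1251 + 730
1251 = 1*730 + 521
730 = 1*521 + 209
521 = 2*209 + 103
209 = 2*103 + 3
103 = 34*3 + 1
3 = 3*1 + 0
gcd(1251, 3232) = 1.
Working backward:
1 = 103 − 34·3
1 = −34·209 + 69·103
1 = 69·521 − 172·209
1 = −172·730 + 241·521
1 = 241·1251 − 413·730
1 = −413·3232 + 1067·1251
So 1 = (-413)·3232 + (1067)·1251.

1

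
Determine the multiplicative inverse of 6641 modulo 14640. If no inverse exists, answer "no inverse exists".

gcd(14640, 6641) by repeated division:
14640 = 2*6641 + 1358
6641 = 4*1358 + 1209
1358 = 1*1209 + 149
1209 = 8*149 + 17
149 = 8*17 + 13
17 = 1*13 + 4
13 = 3*4 + 1
4 = 4*1 + 0
The gcd is 1. Working backward:
1 = 13 − 3·4
1 = −3·17 + 4·13
1 = 4·149 − 35·17
1 = −35·1209 + 284·149
1 = 284·1358 − 319·1209
1 = −319·6641 + 1560·1358
1 = 1560·14640 − 3439·6641
Hence 6641⁻¹ ≡ -3439 ≡ 11201 (mod 14640).

11201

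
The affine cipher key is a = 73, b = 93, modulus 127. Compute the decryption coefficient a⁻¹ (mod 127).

Run Euclid on (127, 73):
127 = 1×73 + 54
73 = 1×54 + 19
54 = 2×19 + 16
19 = 1×16 + 3
16 = 5×3 + 1
3 = 3×1 + 0
gcd = 1, so the inverse exists. Back-substitute:
1 = 16 − 5·3
1 = −5·19 + 6·16
1 = 6·54 − 17·19
1 = −17·73 + 23·54
1 = 23·127 − 40·73
So 73·(-40) ≡ 1 (mod 127), and -40 ≡ 87 (mod 127).

87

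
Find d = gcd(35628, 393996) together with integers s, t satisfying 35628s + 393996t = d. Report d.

12

Repeated division:
393996 = 11·35628 + 2088
35628 = 17·2088 + 132
2088 = 15·132 + 108
132 = 1·108 + 24
108 = 4·24 + 12
24 = 2·12 + 0
gcd(35628, 393996) = 12.
Express as a combination:
12 = 108 − 4·24
12 = −4·132 + 5·108
12 = 5·2088 − 79·132
12 = −79·35628 + 1348·2088
12 = 1348·393996 − 14907·35628
So 12 = (1348)·393996 + (-14907)·35628.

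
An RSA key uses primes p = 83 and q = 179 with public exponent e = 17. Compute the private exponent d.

φ(n) = (p−1)(q−1) = 82·178 = 14596.
Need d with 17·d ≡ 1 (mod 14596). Apply the extended Euclidean algorithm:
14596 = 858·17 + 10
17 = 1·10 + 7
10 = 1·7 + 3
7 = 2·3 + 1
3 = 3·1 + 0
Back-substitute:
1 = 7 − 2·3
1 = −2·10 + 3·7
1 = 3·17 − 5·10
1 = −5·14596 + 4293·17
So 17·4293 ≡ 1 (mod 14596), hence d = 4293.

4293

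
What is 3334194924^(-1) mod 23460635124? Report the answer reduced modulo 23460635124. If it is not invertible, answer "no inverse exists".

no inverse exists

Compute gcd(3334194924, 23460635124):
23460635124 = 7·3334194924 + 121270656
3334194924 = 27·121270656 + 59887212
121270656 = 2·59887212 + 1496232
59887212 = 40·1496232 + 37932
1496232 = 39·37932 + 16884
37932 = 2·16884 + 4164
16884 = 4·4164 + 228
4164 = 18·228 + 60
228 = 3·60 + 48
60 = 1·48 + 12
48 = 4·12 + 0
The gcd is 12, not 1, hence no inverse exists.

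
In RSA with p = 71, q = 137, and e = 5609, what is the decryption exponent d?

6969

φ(n) = (p−1)(q−1) = 70·136 = 9520.
Need d with 5609·d ≡ 1 (mod 9520). Apply the extended Euclidean algorithm:
9520 = 1·5609 + 3911
5609 = 1·3911 + 1698
3911 = 2·1698 + 515
1698 = 3·515 + 153
515 = 3·153 + 56
153 = 2·56 + 41
56 = 1·41 + 15
41 = 2·15 + 11
15 = 1·11 + 4
11 = 2·4 + 3
4 = 1·3 + 1
3 = 3·1 + 0
Back-substitute:
1 = 4 − 3
1 = −11 + 3·4
1 = 3·15 − 4·11
1 = −4·41 + 11·15
1 = 11·56 − 15·41
1 = −15·153 + 41·56
1 = 41·515 − 138·153
1 = −138·1698 + 455·515
1 = 455·3911 − 1048·1698
1 = −1048·5609 + 1503·3911
1 = 1503·9520 − 2551·5609
So 5609·(-2551) ≡ 1 (mod 9520), hence d ≡ -2551 ≡ 6969 (mod 9520).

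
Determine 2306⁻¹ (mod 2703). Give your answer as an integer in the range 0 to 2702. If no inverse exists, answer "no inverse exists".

Extended Euclidean algorithm:
2703 = 1×2306 + 397
2306 = 5×397 + 321
397 = 1×321 + 76
321 = 4×76 + 17
76 = 4×17 + 8
17 = 2×8 + 1
8 = 8×1 + 0
Since gcd(2306, 2703) = 1, back-substitute to write 1 as a combination:
1 = 17 − 2·8
1 = −2·76 + 9·17
1 = 9·321 − 38·76
1 = −38·397 + 47·321
1 = 47·2306 − 273·397
1 = −273·2703 + 320·2306
So 2306·320 ≡ 1 (mod 2703).

320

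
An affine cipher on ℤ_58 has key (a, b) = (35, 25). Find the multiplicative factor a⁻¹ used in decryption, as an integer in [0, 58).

5

gcd(58, 35) by repeated division:
58 = 1×35 + 23
35 = 1×23 + 12
23 = 1×12 + 11
12 = 1×11 + 1
11 = 11×1 + 0
Since gcd(35, 58) = 1, back-substitute to write 1 as a combination:
1 = 12 − 11
1 = −23 + 2·12
1 = 2·35 − 3·23
1 = −3·58 + 5·35
So 35·5 ≡ 1 (mod 58).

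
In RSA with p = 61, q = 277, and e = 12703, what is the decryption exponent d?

φ(n) = (p−1)(q−1) = 60·276 = 16560.
Need d with 12703·d ≡ 1 (mod 16560). Apply the extended Euclidean algorithm:
16560 = 1×12703 + 3857
12703 = 3×3857 + 1132
3857 = 3×1132 + 461
1132 = 2×461 + 210
461 = 2×210 + 41
210 = 5×41 + 5
41 = 8×5 + 1
5 = 5×1 + 0
Back-substitute:
1 = 41 − 8·5
1 = −8·210 + 41·41
1 = 41·461 − 90·210
1 = −90·1132 + 221·461
1 = 221·3857 − 753·1132
1 = −753·12703 + 2480·3857
1 = 2480·16560 − 3233·12703
So 12703·(-3233) ≡ 1 (mod 16560), hence d ≡ -3233 ≡ 13327 (mod 16560).

13327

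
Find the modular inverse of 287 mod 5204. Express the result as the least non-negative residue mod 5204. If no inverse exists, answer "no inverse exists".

gcd(5204, 287) by repeated division:
5204 = 18×287 + 38
287 = 7×38 + 21
38 = 1×21 + 17
21 = 1×17 + 4
17 = 4×4 + 1
4 = 4×1 + 0
gcd = 1, so the inverse exists. Back-substitute:
1 = 17 − 4·4
1 = −4·21 + 5·17
1 = 5·38 − 9·21
1 = −9·287 + 68·38
1 = 68·5204 − 1233·287
Thus 287·(-1233) ≡ 1 (mod 5204); reducing, -1233 mod 5204 = 3971.

3971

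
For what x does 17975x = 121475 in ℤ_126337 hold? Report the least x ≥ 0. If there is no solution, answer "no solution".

3521

First find gcd(17975, 126337):
126337 = 7·17975 + 512
17975 = 35·512 + 55
512 = 9·55 + 17
55 = 3·17 + 4
17 = 4·4 + 1
4 = 4·1 + 0
gcd = 1, so a unique solution mod 126337 exists.
Back-substitute for the Bézout coefficients:
1 = 17 − 4·4
1 = −4·55 + 13·17
1 = 13·512 − 121·55
1 = −121·17975 + 4248·512
1 = 4248·126337 − 29857·17975
So 17975·(-29857) ≡ 1 (mod 126337), giving 17975⁻¹ ≡ 96480.
x ≡ 17975⁻¹·121475 ≡ 96480·121475 ≡ 3521 (mod 126337).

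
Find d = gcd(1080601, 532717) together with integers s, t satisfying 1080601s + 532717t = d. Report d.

Euclidean algorithm:
1080601 = 2·532717 + 15167
532717 = 35·15167 + 1872
15167 = 8·1872 + 191
1872 = 9·191 + 153
191 = 1·153 + 38
153 = 4·38 + 1
38 = 38·1 + 0
gcd(1080601, 532717) = 1.
Back-substituting:
1 = 153 − 4·38
1 = −4·191 + 5·153
1 = 5·1872 − 49·191
1 = −49·15167 + 397·1872
1 = 397·532717 − 13944·15167
1 = −13944·1080601 + 28285·532717
So 1 = (-13944)·1080601 + (28285)·532717.

1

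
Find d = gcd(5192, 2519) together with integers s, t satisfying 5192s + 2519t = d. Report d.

11

Repeated division:
5192 = 2*2519 + 154
2519 = 16*154 + 55
154 = 2*55 + 44
55 = 1*44 + 11
44 = 4*11 + 0
gcd(5192, 2519) = 11.
Back-substituting:
11 = 55 − 44
11 = −154 + 3·55
11 = 3·2519 − 49·154
11 = −49·5192 + 101·2519
So 11 = (-49)·5192 + (101)·2519.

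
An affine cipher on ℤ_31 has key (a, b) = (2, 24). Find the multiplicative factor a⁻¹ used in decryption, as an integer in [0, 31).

16

Apply the Euclidean algorithm to 31 and 2:
31 = 15·2 + 1
2 = 2·1 + 0
gcd = 1, so the inverse exists. Back-substitute:
1 = 31 − 15·2
Thus 2·(-15) ≡ 1 (mod 31); reducing, -15 mod 31 = 16.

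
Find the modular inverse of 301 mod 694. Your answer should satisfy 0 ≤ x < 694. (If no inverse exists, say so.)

Extended Euclidean algorithm:
694 = 2×301 + 92
301 = 3×92 + 25
92 = 3×25 + 17
25 = 1×17 + 8
17 = 2×8 + 1
8 = 8×1 + 0
gcd = 1, so the inverse exists. Back-substitute:
1 = 17 − 2·8
1 = −2·25 + 3·17
1 = 3·92 − 11·25
1 = −11·301 + 36·92
1 = 36·694 − 83·301
Hence 301⁻¹ ≡ -83 ≡ 611 (mod 694).

611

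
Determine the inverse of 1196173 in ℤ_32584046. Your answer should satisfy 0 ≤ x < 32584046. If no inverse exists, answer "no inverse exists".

no inverse exists

Euclidean algorithm on 32584046, 1196173:
32584046 = 27*1196173 + 287375
1196173 = 4*287375 + 46673
287375 = 6*46673 + 7337
46673 = 6*7337 + 2651
7337 = 2*2651 + 2035
2651 = 1*2035 + 616
2035 = 3*616 + 187
616 = 3*187 + 55
187 = 3*55 + 22
55 = 2*22 + 11
22 = 2*11 + 0
gcd(1196173, 32584046) = 11 ≠ 1, so 1196173 has no multiplicative inverse modulo 32584046.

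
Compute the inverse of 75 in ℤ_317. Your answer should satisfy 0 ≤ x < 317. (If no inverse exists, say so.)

93

Apply the Euclidean algorithm to 317 and 75:
317 = 4×75 + 17
75 = 4×17 + 7
17 = 2×7 + 3
7 = 2×3 + 1
3 = 3×1 + 0
gcd = 1, so the inverse exists. Back-substitute:
1 = 7 − 2·3
1 = −2·17 + 5·7
1 = 5·75 − 22·17
1 = −22·317 + 93·75
So 75·93 ≡ 1 (mod 317).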